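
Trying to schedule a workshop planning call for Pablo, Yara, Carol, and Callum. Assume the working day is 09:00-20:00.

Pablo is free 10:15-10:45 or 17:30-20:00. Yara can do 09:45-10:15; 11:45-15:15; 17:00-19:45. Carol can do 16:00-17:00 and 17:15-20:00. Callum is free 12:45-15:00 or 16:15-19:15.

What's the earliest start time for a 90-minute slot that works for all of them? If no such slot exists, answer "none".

Pablo ∩ Yara: 17:30-19:45.
Pablo ∩ Yara ∩ Carol: 17:30-19:45.
Pablo ∩ Yara ∩ Carol ∩ Callum: 17:30-19:15.
The first common window of at least 90 minutes is 17:30-19:15, so the earliest start is 17:30.

17:30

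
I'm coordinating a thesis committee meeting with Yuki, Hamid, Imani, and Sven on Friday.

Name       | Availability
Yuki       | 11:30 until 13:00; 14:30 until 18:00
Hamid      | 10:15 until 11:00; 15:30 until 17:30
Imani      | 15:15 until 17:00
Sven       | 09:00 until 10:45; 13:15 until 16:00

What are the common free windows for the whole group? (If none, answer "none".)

15:30-16:00

Yuki ∩ Hamid: 15:30-17:30.
Yuki ∩ Hamid ∩ Imani: 15:30-17:00.
Yuki ∩ Hamid ∩ Imani ∩ Sven: 15:30-16:00.
So the common availability across everyone is 15:30-16:00.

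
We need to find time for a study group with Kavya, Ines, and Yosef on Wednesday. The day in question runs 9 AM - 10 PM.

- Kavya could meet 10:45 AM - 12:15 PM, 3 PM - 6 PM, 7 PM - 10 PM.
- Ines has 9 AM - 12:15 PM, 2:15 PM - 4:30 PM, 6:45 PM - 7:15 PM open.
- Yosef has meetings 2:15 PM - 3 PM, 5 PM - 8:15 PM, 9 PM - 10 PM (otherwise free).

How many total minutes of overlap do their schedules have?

Kavya free: 10:45-12:15, 15:00-18:00, 19:00-22:00.
Ines free: 09:00-12:15, 14:15-16:30, 18:45-19:15.
Yosef free: 09:00-14:15, 15:00-17:00, 20:15-21:00 (invert busy blocks within the working day).
Kavya ∩ Ines: 10:45-12:15, 15:00-16:30, 19:00-19:15.
Kavya ∩ Ines ∩ Yosef: 10:45-12:15, 15:00-16:30.
Summing the common windows: 90 + 90 = 180 minutes.

180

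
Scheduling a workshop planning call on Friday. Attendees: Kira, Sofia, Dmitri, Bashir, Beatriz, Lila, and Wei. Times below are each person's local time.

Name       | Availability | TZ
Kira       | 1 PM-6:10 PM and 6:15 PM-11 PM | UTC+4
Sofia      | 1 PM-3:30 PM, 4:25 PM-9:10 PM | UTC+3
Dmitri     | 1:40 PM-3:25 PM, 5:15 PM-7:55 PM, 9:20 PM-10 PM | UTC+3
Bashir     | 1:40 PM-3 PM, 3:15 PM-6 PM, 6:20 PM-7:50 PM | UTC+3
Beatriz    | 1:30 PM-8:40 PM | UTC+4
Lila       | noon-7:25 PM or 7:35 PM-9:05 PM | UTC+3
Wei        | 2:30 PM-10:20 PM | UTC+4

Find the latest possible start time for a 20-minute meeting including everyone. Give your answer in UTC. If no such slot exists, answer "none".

16:05

Kira in UTC: 09:00-14:10, 14:15-19:00 (subtract 4h to convert from UTC+4).
Sofia in UTC: 10:00-12:30, 13:25-18:10 (subtract 3h to convert from UTC+3).
Dmitri in UTC: 10:40-12:25, 14:15-16:55, 18:20-19:00 (subtract 3h to convert from UTC+3).
Bashir in UTC: 10:40-12:00, 12:15-15:00, 15:20-16:50 (subtract 3h to convert from UTC+3).
Beatriz in UTC: 09:30-16:40 (subtract 4h to convert from UTC+4).
Lila in UTC: 09:00-16:25, 16:35-18:05 (subtract 3h to convert from UTC+3).
Wei in UTC: 10:30-18:20 (subtract 4h to convert from UTC+4).
Kira ∩ Sofia: 10:00-12:30, 13:25-14:10, 14:15-18:10.
Kira ∩ Sofia ∩ Dmitri: 10:40-12:25, 14:15-16:55.
Kira ∩ Sofia ∩ Dmitri ∩ Bashir: 10:40-12:00, 12:15-12:25, 14:15-15:00, 15:20-16:50.
Kira ∩ Sofia ∩ Dmitri ∩ Bashir ∩ Beatriz: 10:40-12:00, 12:15-12:25, 14:15-15:00, 15:20-16:40.
Kira ∩ Sofia ∩ Dmitri ∩ Bashir ∩ Beatriz ∩ Lila: 10:40-12:00, 12:15-12:25, 14:15-15:00, 15:20-16:25, 16:35-16:40.
Kira ∩ Sofia ∩ Dmitri ∩ Bashir ∩ Beatriz ∩ Lila ∩ Wei: 10:40-12:00, 12:15-12:25, 14:15-15:00, 15:20-16:25, 16:35-16:40.
The last common window of at least 20 minutes is 15:20-16:25; a 20-minute meeting can start as late as 16:05 and still end by 16:25.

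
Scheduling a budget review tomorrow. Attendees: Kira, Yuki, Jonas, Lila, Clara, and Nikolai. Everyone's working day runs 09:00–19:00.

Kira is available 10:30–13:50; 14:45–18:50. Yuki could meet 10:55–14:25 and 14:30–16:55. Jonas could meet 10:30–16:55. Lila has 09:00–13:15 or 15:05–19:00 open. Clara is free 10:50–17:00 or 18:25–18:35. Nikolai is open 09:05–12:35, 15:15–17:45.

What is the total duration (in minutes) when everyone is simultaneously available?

200

Kira ∩ Yuki: 10:55-13:50, 14:45-16:55.
Kira ∩ Yuki ∩ Jonas: 10:55-13:50, 14:45-16:55.
Kira ∩ Yuki ∩ Jonas ∩ Lila: 10:55-13:15, 15:05-16:55.
Kira ∩ Yuki ∩ Jonas ∩ Lila ∩ Clara: 10:55-13:15, 15:05-16:55.
Kira ∩ Yuki ∩ Jonas ∩ Lila ∩ Clara ∩ Nikolai: 10:55-12:35, 15:15-16:55.
So the common availability across everyone is 10:55-12:35, 15:15-16:55.
Summing the common windows: 100 + 100 = 200 minutes.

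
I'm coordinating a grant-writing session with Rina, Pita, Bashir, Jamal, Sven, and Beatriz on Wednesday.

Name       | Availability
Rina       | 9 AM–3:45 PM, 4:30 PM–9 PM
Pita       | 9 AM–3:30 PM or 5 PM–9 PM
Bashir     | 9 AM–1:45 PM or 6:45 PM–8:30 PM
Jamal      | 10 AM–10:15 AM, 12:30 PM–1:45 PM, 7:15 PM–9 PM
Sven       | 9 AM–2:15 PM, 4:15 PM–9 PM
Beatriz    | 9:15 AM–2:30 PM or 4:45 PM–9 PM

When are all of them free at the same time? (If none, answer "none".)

Rina ∩ Pita: 09:00-15:30, 17:00-21:00.
Rina ∩ Pita ∩ Bashir: 09:00-13:45, 18:45-20:30.
Rina ∩ Pita ∩ Bashir ∩ Jamal: 10:00-10:15, 12:30-13:45, 19:15-20:30.
Rina ∩ Pita ∩ Bashir ∩ Jamal ∩ Sven: 10:00-10:15, 12:30-13:45, 19:15-20:30.
Rina ∩ Pita ∩ Bashir ∩ Jamal ∩ Sven ∩ Beatriz: 10:00-10:15, 12:30-13:45, 19:15-20:30.
Those are the intersection windows.

10:00-10:15, 12:30-13:45, 19:15-20:30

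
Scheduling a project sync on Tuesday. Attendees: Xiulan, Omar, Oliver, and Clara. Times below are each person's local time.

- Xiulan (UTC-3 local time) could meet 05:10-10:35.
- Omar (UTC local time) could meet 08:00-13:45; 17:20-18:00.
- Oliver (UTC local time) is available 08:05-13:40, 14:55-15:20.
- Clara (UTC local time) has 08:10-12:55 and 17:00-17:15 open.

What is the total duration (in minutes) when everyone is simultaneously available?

Xiulan in UTC: 08:10-13:35 (add 3h to convert from UTC-3).
Omar in UTC: 08:00-13:45, 17:20-18:00.
Oliver in UTC: 08:05-13:40, 14:55-15:20.
Clara in UTC: 08:10-12:55, 17:00-17:15.
Xiulan ∩ Omar: 08:10-13:35.
Xiulan ∩ Omar ∩ Oliver: 08:10-13:35.
Xiulan ∩ Omar ∩ Oliver ∩ Clara: 08:10-12:55.
That's a single block of 285 minutes.

285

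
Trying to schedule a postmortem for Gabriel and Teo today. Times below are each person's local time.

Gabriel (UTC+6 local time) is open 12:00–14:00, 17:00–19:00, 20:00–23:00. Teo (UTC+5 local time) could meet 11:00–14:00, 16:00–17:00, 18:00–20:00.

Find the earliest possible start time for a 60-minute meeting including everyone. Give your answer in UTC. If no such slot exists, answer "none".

06:00

Gabriel in UTC: 06:00-08:00, 11:00-13:00, 14:00-17:00 (subtract 6h to convert from UTC+6).
Teo in UTC: 06:00-09:00, 11:00-12:00, 13:00-15:00 (subtract 5h to convert from UTC+5).
Gabriel ∩ Teo: 06:00-08:00, 11:00-12:00, 14:00-15:00.
So the common availability across everyone is 06:00-08:00, 11:00-12:00, 14:00-15:00.
The first common window of at least 60 minutes is 06:00-08:00, so the earliest start is 06:00.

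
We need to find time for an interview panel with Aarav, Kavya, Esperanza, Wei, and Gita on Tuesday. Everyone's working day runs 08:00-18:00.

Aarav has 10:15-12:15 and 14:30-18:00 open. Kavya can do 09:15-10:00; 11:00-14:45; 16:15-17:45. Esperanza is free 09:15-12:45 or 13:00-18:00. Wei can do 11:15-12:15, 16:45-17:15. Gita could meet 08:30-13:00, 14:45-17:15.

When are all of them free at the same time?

11:15-12:15, 16:45-17:15

Aarav ∩ Kavya: 11:00-12:15, 14:30-14:45, 16:15-17:45.
Aarav ∩ Kavya ∩ Esperanza: 11:00-12:15, 14:30-14:45, 16:15-17:45.
Aarav ∩ Kavya ∩ Esperanza ∩ Wei: 11:15-12:15, 16:45-17:15.
Aarav ∩ Kavya ∩ Esperanza ∩ Wei ∩ Gita: 11:15-12:15, 16:45-17:15.
Those are the intersection windows.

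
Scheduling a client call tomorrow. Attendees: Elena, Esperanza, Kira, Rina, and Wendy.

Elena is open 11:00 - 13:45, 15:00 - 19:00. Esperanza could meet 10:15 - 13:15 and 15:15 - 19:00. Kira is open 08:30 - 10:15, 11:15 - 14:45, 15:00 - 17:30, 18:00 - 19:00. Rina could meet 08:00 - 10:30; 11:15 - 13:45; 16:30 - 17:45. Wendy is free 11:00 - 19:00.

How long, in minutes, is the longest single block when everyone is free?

120

Elena ∩ Esperanza: 11:00-13:15, 15:15-19:00.
Elena ∩ Esperanza ∩ Kira: 11:15-13:15, 15:15-17:30, 18:00-19:00.
Elena ∩ Esperanza ∩ Kira ∩ Rina: 11:15-13:15, 16:30-17:30.
Elena ∩ Esperanza ∩ Kira ∩ Rina ∩ Wendy: 11:15-13:15, 16:30-17:30.
The longest is 11:15-13:15 at 120 minutes.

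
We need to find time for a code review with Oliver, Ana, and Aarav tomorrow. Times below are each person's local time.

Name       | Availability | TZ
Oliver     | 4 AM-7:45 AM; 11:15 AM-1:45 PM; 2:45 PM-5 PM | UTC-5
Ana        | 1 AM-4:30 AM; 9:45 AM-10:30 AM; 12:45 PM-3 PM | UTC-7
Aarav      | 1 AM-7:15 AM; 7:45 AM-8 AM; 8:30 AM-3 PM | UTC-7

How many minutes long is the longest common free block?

150

Oliver in UTC: 09:00-12:45, 16:15-18:45, 19:45-22:00 (add 5h to convert from UTC-5).
Ana in UTC: 08:00-11:30, 16:45-17:30, 19:45-22:00 (add 7h to convert from UTC-7).
Aarav in UTC: 08:00-14:15, 14:45-15:00, 15:30-22:00 (add 7h to convert from UTC-7).
Oliver ∩ Ana: 09:00-11:30, 16:45-17:30, 19:45-22:00.
Oliver ∩ Ana ∩ Aarav: 09:00-11:30, 16:45-17:30, 19:45-22:00.
The longest is 09:00-11:30 at 150 minutes.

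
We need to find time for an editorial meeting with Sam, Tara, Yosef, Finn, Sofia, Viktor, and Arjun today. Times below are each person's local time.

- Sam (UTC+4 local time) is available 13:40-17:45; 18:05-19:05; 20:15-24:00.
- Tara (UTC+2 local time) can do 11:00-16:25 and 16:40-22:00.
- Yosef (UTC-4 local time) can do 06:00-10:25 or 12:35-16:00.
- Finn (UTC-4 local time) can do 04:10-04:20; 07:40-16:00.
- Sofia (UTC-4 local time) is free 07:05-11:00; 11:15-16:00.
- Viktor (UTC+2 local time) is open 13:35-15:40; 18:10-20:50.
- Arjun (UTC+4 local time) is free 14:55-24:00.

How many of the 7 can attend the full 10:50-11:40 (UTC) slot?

3

Sam in UTC: 09:40-13:45, 14:05-15:05, 16:15-20:00 (subtract 4h to convert from UTC+4).
Tara in UTC: 09:00-14:25, 14:40-20:00 (subtract 2h to convert from UTC+2).
Yosef in UTC: 10:00-14:25, 16:35-20:00 (add 4h to convert from UTC-4).
Finn in UTC: 08:10-08:20, 11:40-20:00 (add 4h to convert from UTC-4).
Sofia in UTC: 11:05-15:00, 15:15-20:00 (add 4h to convert from UTC-4).
Viktor in UTC: 11:35-13:40, 16:10-18:50 (subtract 2h to convert from UTC+2).
Arjun in UTC: 10:55-20:00 (subtract 4h to convert from UTC+4).
Sam, Tara, and Yosef can make the full 10:50-11:40 slot — that's 3.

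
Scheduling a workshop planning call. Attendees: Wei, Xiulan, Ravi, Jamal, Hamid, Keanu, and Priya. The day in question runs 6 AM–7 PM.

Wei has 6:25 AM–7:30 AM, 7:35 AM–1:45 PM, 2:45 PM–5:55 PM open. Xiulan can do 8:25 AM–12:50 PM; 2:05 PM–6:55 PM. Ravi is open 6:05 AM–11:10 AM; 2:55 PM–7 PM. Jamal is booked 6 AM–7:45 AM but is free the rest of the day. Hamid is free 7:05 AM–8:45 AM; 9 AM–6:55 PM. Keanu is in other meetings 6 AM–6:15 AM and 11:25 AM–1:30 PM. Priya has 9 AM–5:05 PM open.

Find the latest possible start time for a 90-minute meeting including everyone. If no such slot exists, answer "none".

Wei free: 06:25-07:30, 07:35-13:45, 14:45-17:55.
Xiulan free: 08:25-12:50, 14:05-18:55.
Ravi free: 06:05-11:10, 14:55-19:00.
Jamal free: 07:45-19:00 (invert busy blocks within the working day).
Hamid free: 07:05-08:45, 09:00-18:55.
Keanu free: 06:15-11:25, 13:30-19:00 (invert busy blocks within the working day).
Priya free: 09:00-17:05.
Wei ∩ Xiulan: 08:25-12:50, 14:45-17:55.
Wei ∩ Xiulan ∩ Ravi: 08:25-11:10, 14:55-17:55.
Wei ∩ Xiulan ∩ Ravi ∩ Jamal: 08:25-11:10, 14:55-17:55.
Wei ∩ Xiulan ∩ Ravi ∩ Jamal ∩ Hamid: 08:25-08:45, 09:00-11:10, 14:55-17:55.
Wei ∩ Xiulan ∩ Ravi ∩ Jamal ∩ Hamid ∩ Keanu: 08:25-08:45, 09:00-11:10, 14:55-17:55.
Wei ∩ Xiulan ∩ Ravi ∩ Jamal ∩ Hamid ∩ Keanu ∩ Priya: 09:00-11:10, 14:55-17:05.
The last common window of at least 90 minutes is 14:55-17:05; a 90-minute meeting can start as late as 15:35 and still end by 17:05.

15:35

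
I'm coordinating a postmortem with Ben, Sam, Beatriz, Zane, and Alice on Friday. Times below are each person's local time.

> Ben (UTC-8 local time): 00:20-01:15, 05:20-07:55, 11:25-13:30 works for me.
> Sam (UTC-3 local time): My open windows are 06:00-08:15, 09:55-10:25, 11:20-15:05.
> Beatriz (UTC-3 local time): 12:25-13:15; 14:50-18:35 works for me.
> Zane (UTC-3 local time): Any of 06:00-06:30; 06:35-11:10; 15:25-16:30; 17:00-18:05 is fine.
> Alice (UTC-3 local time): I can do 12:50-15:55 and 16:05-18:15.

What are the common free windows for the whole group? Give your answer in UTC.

none

Ben in UTC: 08:20-09:15, 13:20-15:55, 19:25-21:30 (add 8h to convert from UTC-8).
Sam in UTC: 09:00-11:15, 12:55-13:25, 14:20-18:05 (add 3h to convert from UTC-3).
Beatriz in UTC: 15:25-16:15, 17:50-21:35 (add 3h to convert from UTC-3).
Zane in UTC: 09:00-09:30, 09:35-14:10, 18:25-19:30, 20:00-21:05 (add 3h to convert from UTC-3).
Alice in UTC: 15:50-18:55, 19:05-21:15 (add 3h to convert from UTC-3).
Ben ∩ Sam: 09:00-09:15, 13:20-13:25, 14:20-15:55.
Ben ∩ Sam ∩ Beatriz: 15:25-15:55.
Ben ∩ Sam ∩ Beatriz ∩ Zane: ∅.
Ben ∩ Sam ∩ Beatriz ∩ Zane ∩ Alice: ∅.
There is no time when everyone is free.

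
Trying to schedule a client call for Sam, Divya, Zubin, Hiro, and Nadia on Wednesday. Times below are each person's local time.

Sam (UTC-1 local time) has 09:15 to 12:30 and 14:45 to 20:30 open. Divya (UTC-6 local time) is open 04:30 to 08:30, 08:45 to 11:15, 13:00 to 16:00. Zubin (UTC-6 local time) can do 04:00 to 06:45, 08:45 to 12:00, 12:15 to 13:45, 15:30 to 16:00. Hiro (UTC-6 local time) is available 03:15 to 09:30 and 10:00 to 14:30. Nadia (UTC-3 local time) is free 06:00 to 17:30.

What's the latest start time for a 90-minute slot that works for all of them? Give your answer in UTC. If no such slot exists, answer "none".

11:15

Sam in UTC: 10:15-13:30, 15:45-21:30 (add 1h to convert from UTC-1).
Divya in UTC: 10:30-14:30, 14:45-17:15, 19:00-22:00 (add 6h to convert from UTC-6).
Zubin in UTC: 10:00-12:45, 14:45-18:00, 18:15-19:45, 21:30-22:00 (add 6h to convert from UTC-6).
Hiro in UTC: 09:15-15:30, 16:00-20:30 (add 6h to convert from UTC-6).
Nadia in UTC: 09:00-20:30 (add 3h to convert from UTC-3).
Sam ∩ Divya: 10:30-13:30, 15:45-17:15, 19:00-21:30.
Sam ∩ Divya ∩ Zubin: 10:30-12:45, 15:45-17:15, 19:00-19:45.
Sam ∩ Divya ∩ Zubin ∩ Hiro: 10:30-12:45, 16:00-17:15, 19:00-19:45.
Sam ∩ Divya ∩ Zubin ∩ Hiro ∩ Nadia: 10:30-12:45, 16:00-17:15, 19:00-19:45.
The last common window of at least 90 minutes is 10:30-12:45; a 90-minute meeting can start as late as 11:15 and still end by 12:45.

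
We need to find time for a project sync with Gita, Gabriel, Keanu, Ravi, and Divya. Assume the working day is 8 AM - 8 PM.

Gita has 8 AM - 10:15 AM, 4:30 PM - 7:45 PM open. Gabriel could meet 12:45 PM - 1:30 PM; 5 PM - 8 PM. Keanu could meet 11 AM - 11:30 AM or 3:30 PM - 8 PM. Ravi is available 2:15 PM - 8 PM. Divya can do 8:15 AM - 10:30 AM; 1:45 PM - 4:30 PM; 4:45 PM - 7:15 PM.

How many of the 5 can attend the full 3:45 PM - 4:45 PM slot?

Keanu and Ravi can make the full 15:45-16:45 slot — that's 2.

2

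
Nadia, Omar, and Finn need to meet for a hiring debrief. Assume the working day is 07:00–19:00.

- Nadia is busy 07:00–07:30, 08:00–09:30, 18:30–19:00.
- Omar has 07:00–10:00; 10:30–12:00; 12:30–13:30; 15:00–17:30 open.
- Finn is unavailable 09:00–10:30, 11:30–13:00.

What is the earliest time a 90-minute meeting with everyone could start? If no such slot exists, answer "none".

Nadia free: 07:30-08:00, 09:30-18:30 (invert busy blocks within the working day).
Omar free: 07:00-10:00, 10:30-12:00, 12:30-13:30, 15:00-17:30.
Finn free: 07:00-09:00, 10:30-11:30, 13:00-19:00 (invert busy blocks within the working day).
Nadia ∩ Omar: 07:30-08:00, 09:30-10:00, 10:30-12:00, 12:30-13:30, 15:00-17:30.
Nadia ∩ Omar ∩ Finn: 07:30-08:00, 10:30-11:30, 13:00-13:30, 15:00-17:30.
Those are the intersection windows.
The first common window of at least 90 minutes is 15:00-17:30, so the earliest start is 15:00.

15:00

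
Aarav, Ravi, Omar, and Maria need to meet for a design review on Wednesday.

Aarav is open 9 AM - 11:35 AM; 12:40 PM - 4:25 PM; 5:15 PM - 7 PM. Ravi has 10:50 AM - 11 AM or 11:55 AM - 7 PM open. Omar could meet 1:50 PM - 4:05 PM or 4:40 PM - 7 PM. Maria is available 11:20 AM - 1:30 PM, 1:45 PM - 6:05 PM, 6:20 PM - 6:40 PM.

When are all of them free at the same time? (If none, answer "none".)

Aarav ∩ Ravi: 10:50-11:00, 12:40-16:25, 17:15-19:00.
Aarav ∩ Ravi ∩ Omar: 13:50-16:05, 17:15-19:00.
Aarav ∩ Ravi ∩ Omar ∩ Maria: 13:50-16:05, 17:15-18:05, 18:20-18:40.
So the common availability across everyone is 13:50-16:05, 17:15-18:05, 18:20-18:40.

13:50-16:05, 17:15-18:05, 18:20-18:40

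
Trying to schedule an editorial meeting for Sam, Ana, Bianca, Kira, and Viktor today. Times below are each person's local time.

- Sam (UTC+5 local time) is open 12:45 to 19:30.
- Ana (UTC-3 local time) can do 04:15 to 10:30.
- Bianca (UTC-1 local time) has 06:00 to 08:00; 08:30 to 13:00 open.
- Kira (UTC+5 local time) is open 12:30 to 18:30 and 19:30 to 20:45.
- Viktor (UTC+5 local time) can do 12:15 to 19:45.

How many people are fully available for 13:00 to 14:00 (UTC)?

Sam in UTC: 07:45-14:30 (subtract 5h to convert from UTC+5).
Ana in UTC: 07:15-13:30 (add 3h to convert from UTC-3).
Bianca in UTC: 07:00-09:00, 09:30-14:00 (add 1h to convert from UTC-1).
Kira in UTC: 07:30-13:30, 14:30-15:45 (subtract 5h to convert from UTC+5).
Viktor in UTC: 07:15-14:45 (subtract 5h to convert from UTC+5).
Sam, Bianca, and Viktor can make the full 13:00-14:00 slot — that's 3.

3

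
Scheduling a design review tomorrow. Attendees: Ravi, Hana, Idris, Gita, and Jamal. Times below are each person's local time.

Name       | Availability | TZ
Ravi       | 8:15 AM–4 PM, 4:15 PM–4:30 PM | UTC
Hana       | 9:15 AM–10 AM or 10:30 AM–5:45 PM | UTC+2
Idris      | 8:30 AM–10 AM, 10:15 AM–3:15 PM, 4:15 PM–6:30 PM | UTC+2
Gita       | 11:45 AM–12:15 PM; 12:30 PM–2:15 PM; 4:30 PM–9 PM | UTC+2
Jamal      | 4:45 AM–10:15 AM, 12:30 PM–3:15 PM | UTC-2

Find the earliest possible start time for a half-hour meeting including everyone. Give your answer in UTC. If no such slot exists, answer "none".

09:45

Ravi in UTC: 08:15-16:00, 16:15-16:30.
Hana in UTC: 07:15-08:00, 08:30-15:45 (subtract 2h to convert from UTC+2).
Idris in UTC: 06:30-08:00, 08:15-13:15, 14:15-16:30 (subtract 2h to convert from UTC+2).
Gita in UTC: 09:45-10:15, 10:30-12:15, 14:30-19:00 (subtract 2h to convert from UTC+2).
Jamal in UTC: 06:45-12:15, 14:30-17:15 (add 2h to convert from UTC-2).
Ravi ∩ Hana: 08:30-15:45.
Ravi ∩ Hana ∩ Idris: 08:30-13:15, 14:15-15:45.
Ravi ∩ Hana ∩ Idris ∩ Gita: 09:45-10:15, 10:30-12:15, 14:30-15:45.
Ravi ∩ Hana ∩ Idris ∩ Gita ∩ Jamal: 09:45-10:15, 10:30-12:15, 14:30-15:45.
The first common window of at least 30 minutes is 09:45-10:15, so the earliest start is 09:45.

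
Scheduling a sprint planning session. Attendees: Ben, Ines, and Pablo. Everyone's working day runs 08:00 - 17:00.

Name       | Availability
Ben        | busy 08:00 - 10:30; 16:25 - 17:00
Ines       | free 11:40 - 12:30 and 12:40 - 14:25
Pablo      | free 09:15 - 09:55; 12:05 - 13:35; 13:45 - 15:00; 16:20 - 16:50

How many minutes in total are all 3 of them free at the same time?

120

Ben free: 10:30-16:25 (invert busy blocks within the working day).
Ines free: 11:40-12:30, 12:40-14:25.
Pablo free: 09:15-09:55, 12:05-13:35, 13:45-15:00, 16:20-16:50.
Ben ∩ Ines: 11:40-12:30, 12:40-14:25.
Ben ∩ Ines ∩ Pablo: 12:05-12:30, 12:40-13:35, 13:45-14:25.
Summing the common windows: 25 + 55 + 40 = 120 minutes.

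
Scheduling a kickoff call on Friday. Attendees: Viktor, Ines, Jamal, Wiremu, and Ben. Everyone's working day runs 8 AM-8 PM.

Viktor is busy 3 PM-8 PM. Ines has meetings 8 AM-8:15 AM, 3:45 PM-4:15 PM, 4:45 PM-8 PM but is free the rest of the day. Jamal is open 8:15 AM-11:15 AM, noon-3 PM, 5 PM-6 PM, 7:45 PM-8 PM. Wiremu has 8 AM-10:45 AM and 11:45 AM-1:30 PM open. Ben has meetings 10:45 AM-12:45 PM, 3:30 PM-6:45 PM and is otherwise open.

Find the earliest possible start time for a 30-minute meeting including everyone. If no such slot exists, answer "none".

Viktor free: 08:00-15:00 (invert busy blocks within the working day).
Ines free: 08:15-15:45, 16:15-16:45 (invert busy blocks within the working day).
Jamal free: 08:15-11:15, 12:00-15:00, 17:00-18:00, 19:45-20:00.
Wiremu free: 08:00-10:45, 11:45-13:30.
Ben free: 08:00-10:45, 12:45-15:30, 18:45-20:00 (invert busy blocks within the working day).
Viktor ∩ Ines: 08:15-15:00.
Viktor ∩ Ines ∩ Jamal: 08:15-11:15, 12:00-15:00.
Viktor ∩ Ines ∩ Jamal ∩ Wiremu: 08:15-10:45, 12:00-13:30.
Viktor ∩ Ines ∩ Jamal ∩ Wiremu ∩ Ben: 08:15-10:45, 12:45-13:30.
The first common window of at least 30 minutes is 08:15-10:45, so the earliest start is 08:15.

08:15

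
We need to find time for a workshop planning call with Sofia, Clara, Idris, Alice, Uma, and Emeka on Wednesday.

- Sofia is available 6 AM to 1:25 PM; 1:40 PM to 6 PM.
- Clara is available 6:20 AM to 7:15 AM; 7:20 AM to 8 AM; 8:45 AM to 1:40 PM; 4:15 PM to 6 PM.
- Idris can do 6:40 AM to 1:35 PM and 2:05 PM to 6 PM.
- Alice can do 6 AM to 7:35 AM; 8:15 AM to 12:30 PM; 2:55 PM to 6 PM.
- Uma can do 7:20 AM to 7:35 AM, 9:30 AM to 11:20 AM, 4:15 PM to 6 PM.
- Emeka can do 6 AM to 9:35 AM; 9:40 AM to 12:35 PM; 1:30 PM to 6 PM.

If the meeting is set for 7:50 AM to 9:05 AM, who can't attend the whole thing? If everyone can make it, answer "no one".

Sofia: free for 07:50-09:05. Clara: not fully free for 07:50-09:05. Idris: free for 07:50-09:05. Alice: not fully free for 07:50-09:05. Uma: not fully free for 07:50-09:05. Emeka: free for 07:50-09:05.

Alice, Clara, Uma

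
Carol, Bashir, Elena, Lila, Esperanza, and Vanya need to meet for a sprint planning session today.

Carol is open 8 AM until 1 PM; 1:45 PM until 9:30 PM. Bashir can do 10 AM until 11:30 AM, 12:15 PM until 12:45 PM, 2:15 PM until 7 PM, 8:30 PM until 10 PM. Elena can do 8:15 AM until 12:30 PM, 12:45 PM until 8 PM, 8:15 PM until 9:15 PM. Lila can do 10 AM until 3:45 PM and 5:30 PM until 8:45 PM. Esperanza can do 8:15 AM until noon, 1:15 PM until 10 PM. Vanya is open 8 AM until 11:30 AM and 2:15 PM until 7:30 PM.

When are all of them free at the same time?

10:00-11:30, 14:15-15:45, 17:30-19:00

Carol ∩ Bashir: 10:00-11:30, 12:15-12:45, 14:15-19:00, 20:30-21:30.
Carol ∩ Bashir ∩ Elena: 10:00-11:30, 12:15-12:30, 14:15-19:00, 20:30-21:15.
Carol ∩ Bashir ∩ Elena ∩ Lila: 10:00-11:30, 12:15-12:30, 14:15-15:45, 17:30-19:00, 20:30-20:45.
Carol ∩ Bashir ∩ Elena ∩ Lila ∩ Esperanza: 10:00-11:30, 14:15-15:45, 17:30-19:00, 20:30-20:45.
Carol ∩ Bashir ∩ Elena ∩ Lila ∩ Esperanza ∩ Vanya: 10:00-11:30, 14:15-15:45, 17:30-19:00.
Those are the intersection windows.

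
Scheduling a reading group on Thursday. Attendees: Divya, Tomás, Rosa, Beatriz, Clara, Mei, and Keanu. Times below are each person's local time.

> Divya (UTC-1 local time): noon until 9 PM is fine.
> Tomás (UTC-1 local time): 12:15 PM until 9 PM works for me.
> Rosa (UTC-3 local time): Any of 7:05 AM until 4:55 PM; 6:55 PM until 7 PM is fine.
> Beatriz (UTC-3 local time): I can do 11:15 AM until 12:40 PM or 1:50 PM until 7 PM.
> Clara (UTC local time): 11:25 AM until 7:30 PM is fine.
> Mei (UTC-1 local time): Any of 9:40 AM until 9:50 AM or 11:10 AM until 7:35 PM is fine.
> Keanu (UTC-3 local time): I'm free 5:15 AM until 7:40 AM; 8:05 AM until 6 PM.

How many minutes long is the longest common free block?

160

Divya in UTC: 13:00-22:00 (add 1h to convert from UTC-1).
Tomás in UTC: 13:15-22:00 (add 1h to convert from UTC-1).
Rosa in UTC: 10:05-19:55, 21:55-22:00 (add 3h to convert from UTC-3).
Beatriz in UTC: 14:15-15:40, 16:50-22:00 (add 3h to convert from UTC-3).
Clara in UTC: 11:25-19:30.
Mei in UTC: 10:40-10:50, 12:10-20:35 (add 1h to convert from UTC-1).
Keanu in UTC: 08:15-10:40, 11:05-21:00 (add 3h to convert from UTC-3).
Divya ∩ Tomás: 13:15-22:00.
Divya ∩ Tomás ∩ Rosa: 13:15-19:55, 21:55-22:00.
Divya ∩ Tomás ∩ Rosa ∩ Beatriz: 14:15-15:40, 16:50-19:55, 21:55-22:00.
Divya ∩ Tomás ∩ Rosa ∩ Beatriz ∩ Clara: 14:15-15:40, 16:50-19:30.
Divya ∩ Tomás ∩ Rosa ∩ Beatriz ∩ Clara ∩ Mei: 14:15-15:40, 16:50-19:30.
Divya ∩ Tomás ∩ Rosa ∩ Beatriz ∩ Clara ∩ Mei ∩ Keanu: 14:15-15:40, 16:50-19:30.
The longest is 16:50-19:30 at 160 minutes.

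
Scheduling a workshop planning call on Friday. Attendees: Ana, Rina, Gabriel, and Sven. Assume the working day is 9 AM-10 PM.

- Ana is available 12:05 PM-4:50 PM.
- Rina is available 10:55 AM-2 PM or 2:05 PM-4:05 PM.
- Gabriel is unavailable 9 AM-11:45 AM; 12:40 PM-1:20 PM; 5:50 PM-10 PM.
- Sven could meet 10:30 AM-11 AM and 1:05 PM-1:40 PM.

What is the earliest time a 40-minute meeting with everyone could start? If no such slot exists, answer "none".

Ana free: 12:05-16:50.
Rina free: 10:55-14:00, 14:05-16:05.
Gabriel free: 11:45-12:40, 13:20-17:50 (invert busy blocks within the working day).
Sven free: 10:30-11:00, 13:05-13:40.
Ana ∩ Rina: 12:05-14:00, 14:05-16:05.
Ana ∩ Rina ∩ Gabriel: 12:05-12:40, 13:20-14:00, 14:05-16:05.
Ana ∩ Rina ∩ Gabriel ∩ Sven: 13:20-13:40.
No common window is at least 40 minutes long.

none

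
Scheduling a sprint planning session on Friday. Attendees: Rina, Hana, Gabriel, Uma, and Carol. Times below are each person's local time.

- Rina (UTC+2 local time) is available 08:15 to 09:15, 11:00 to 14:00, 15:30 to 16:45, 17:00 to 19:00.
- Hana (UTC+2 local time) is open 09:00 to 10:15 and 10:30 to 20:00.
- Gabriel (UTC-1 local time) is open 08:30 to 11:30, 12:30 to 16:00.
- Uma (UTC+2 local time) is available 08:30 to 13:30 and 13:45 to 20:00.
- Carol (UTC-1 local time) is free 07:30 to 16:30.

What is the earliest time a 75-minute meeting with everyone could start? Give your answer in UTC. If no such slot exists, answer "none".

09:30

Rina in UTC: 06:15-07:15, 09:00-12:00, 13:30-14:45, 15:00-17:00 (subtract 2h to convert from UTC+2).
Hana in UTC: 07:00-08:15, 08:30-18:00 (subtract 2h to convert from UTC+2).
Gabriel in UTC: 09:30-12:30, 13:30-17:00 (add 1h to convert from UTC-1).
Uma in UTC: 06:30-11:30, 11:45-18:00 (subtract 2h to convert from UTC+2).
Carol in UTC: 08:30-17:30 (add 1h to convert from UTC-1).
Rina ∩ Hana: 07:00-07:15, 09:00-12:00, 13:30-14:45, 15:00-17:00.
Rina ∩ Hana ∩ Gabriel: 09:30-12:00, 13:30-14:45, 15:00-17:00.
Rina ∩ Hana ∩ Gabriel ∩ Uma: 09:30-11:30, 11:45-12:00, 13:30-14:45, 15:00-17:00.
Rina ∩ Hana ∩ Gabriel ∩ Uma ∩ Carol: 09:30-11:30, 11:45-12:00, 13:30-14:45, 15:00-17:00.
Those are the intersection windows.
The first common window of at least 75 minutes is 09:30-11:30, so the earliest start is 09:30.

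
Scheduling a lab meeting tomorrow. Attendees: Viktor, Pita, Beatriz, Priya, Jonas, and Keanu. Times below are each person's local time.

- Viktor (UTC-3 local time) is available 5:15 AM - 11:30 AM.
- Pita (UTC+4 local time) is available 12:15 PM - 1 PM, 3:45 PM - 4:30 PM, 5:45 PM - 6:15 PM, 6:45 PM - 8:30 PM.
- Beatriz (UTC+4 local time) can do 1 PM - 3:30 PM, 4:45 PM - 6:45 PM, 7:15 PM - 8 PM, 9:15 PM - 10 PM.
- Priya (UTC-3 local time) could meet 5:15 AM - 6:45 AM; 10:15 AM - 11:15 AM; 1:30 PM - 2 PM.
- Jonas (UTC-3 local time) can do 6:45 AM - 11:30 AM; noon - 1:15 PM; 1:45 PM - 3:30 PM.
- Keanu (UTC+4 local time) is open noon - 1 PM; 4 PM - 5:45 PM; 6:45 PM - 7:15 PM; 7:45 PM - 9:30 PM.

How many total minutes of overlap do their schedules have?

Viktor in UTC: 08:15-14:30 (add 3h to convert from UTC-3).
Pita in UTC: 08:15-09:00, 11:45-12:30, 13:45-14:15, 14:45-16:30 (subtract 4h to convert from UTC+4).
Beatriz in UTC: 09:00-11:30, 12:45-14:45, 15:15-16:00, 17:15-18:00 (subtract 4h to convert from UTC+4).
Priya in UTC: 08:15-09:45, 13:15-14:15, 16:30-17:00 (add 3h to convert from UTC-3).
Jonas in UTC: 09:45-14:30, 15:00-16:15, 16:45-18:30 (add 3h to convert from UTC-3).
Keanu in UTC: 08:00-09:00, 12:00-13:45, 14:45-15:15, 15:45-17:30 (subtract 4h to convert from UTC+4).
Viktor ∩ Pita: 08:15-09:00, 11:45-12:30, 13:45-14:15.
Viktor ∩ Pita ∩ Beatriz: 13:45-14:15.
Viktor ∩ Pita ∩ Beatriz ∩ Priya: 13:45-14:15.
Viktor ∩ Pita ∩ Beatriz ∩ Priya ∩ Jonas: 13:45-14:15.
Viktor ∩ Pita ∩ Beatriz ∩ Priya ∩ Jonas ∩ Keanu: ∅.
There is no time when everyone is free.
There is no common window, so the total is 0 minutes.

0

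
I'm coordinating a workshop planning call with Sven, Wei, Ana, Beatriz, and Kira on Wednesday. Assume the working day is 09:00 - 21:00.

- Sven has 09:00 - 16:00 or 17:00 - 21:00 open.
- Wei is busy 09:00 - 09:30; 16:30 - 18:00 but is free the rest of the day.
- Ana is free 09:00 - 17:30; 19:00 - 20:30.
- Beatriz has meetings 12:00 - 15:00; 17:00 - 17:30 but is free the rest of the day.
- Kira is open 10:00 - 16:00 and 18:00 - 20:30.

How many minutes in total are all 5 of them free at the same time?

Sven free: 09:00-16:00, 17:00-21:00.
Wei free: 09:30-16:30, 18:00-21:00 (invert busy blocks within the working day).
Ana free: 09:00-17:30, 19:00-20:30.
Beatriz free: 09:00-12:00, 15:00-17:00, 17:30-21:00 (invert busy blocks within the working day).
Kira free: 10:00-16:00, 18:00-20:30.
Sven ∩ Wei: 09:30-16:00, 18:00-21:00.
Sven ∩ Wei ∩ Ana: 09:30-16:00, 19:00-20:30.
Sven ∩ Wei ∩ Ana ∩ Beatriz: 09:30-12:00, 15:00-16:00, 19:00-20:30.
Sven ∩ Wei ∩ Ana ∩ Beatriz ∩ Kira: 10:00-12:00, 15:00-16:00, 19:00-20:30.
Summing the common windows: 120 + 60 + 90 = 270 minutes.

270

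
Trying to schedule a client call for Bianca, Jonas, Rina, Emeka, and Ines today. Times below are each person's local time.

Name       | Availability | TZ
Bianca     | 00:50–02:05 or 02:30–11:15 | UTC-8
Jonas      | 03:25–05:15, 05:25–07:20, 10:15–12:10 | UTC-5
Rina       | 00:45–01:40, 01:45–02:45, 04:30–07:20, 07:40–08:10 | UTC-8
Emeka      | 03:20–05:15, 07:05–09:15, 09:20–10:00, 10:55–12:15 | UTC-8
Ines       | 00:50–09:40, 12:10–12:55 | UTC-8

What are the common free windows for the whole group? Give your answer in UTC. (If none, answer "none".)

Bianca in UTC: 08:50-10:05, 10:30-19:15 (add 8h to convert from UTC-8).
Jonas in UTC: 08:25-10:15, 10:25-12:20, 15:15-17:10 (add 5h to convert from UTC-5).
Rina in UTC: 08:45-09:40, 09:45-10:45, 12:30-15:20, 15:40-16:10 (add 8h to convert from UTC-8).
Emeka in UTC: 11:20-13:15, 15:05-17:15, 17:20-18:00, 18:55-20:15 (add 8h to convert from UTC-8).
Ines in UTC: 08:50-17:40, 20:10-20:55 (add 8h to convert from UTC-8).
Bianca ∩ Jonas: 08:50-10:05, 10:30-12:20, 15:15-17:10.
Bianca ∩ Jonas ∩ Rina: 08:50-09:40, 09:45-10:05, 10:30-10:45, 15:15-15:20, 15:40-16:10.
Bianca ∩ Jonas ∩ Rina ∩ Emeka: 15:15-15:20, 15:40-16:10.
Bianca ∩ Jonas ∩ Rina ∩ Emeka ∩ Ines: 15:15-15:20, 15:40-16:10.

15:15-15:20, 15:40-16:10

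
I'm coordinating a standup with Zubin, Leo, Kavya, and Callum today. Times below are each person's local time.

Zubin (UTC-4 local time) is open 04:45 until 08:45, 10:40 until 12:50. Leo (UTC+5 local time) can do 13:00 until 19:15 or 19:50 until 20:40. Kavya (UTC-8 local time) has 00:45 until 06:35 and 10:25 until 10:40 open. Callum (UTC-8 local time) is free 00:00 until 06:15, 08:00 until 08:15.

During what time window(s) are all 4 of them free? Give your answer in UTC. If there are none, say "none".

Zubin in UTC: 08:45-12:45, 14:40-16:50 (add 4h to convert from UTC-4).
Leo in UTC: 08:00-14:15, 14:50-15:40 (subtract 5h to convert from UTC+5).
Kavya in UTC: 08:45-14:35, 18:25-18:40 (add 8h to convert from UTC-8).
Callum in UTC: 08:00-14:15, 16:00-16:15 (add 8h to convert from UTC-8).
Zubin ∩ Leo: 08:45-12:45, 14:50-15:40.
Zubin ∩ Leo ∩ Kavya: 08:45-12:45.
Zubin ∩ Leo ∩ Kavya ∩ Callum: 08:45-12:45.

08:45-12:45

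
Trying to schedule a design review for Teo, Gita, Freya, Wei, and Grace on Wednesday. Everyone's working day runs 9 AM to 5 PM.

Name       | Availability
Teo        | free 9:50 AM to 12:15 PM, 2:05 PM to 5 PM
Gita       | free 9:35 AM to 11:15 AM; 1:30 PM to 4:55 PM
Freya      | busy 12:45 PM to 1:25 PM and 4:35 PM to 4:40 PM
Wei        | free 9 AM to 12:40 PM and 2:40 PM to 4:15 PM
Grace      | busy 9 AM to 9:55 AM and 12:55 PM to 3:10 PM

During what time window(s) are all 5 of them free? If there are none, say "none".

Teo free: 09:50-12:15, 14:05-17:00.
Gita free: 09:35-11:15, 13:30-16:55.
Freya free: 09:00-12:45, 13:25-16:35, 16:40-17:00 (invert busy blocks within the working day).
Wei free: 09:00-12:40, 14:40-16:15.
Grace free: 09:55-12:55, 15:10-17:00 (invert busy blocks within the working day).
Teo ∩ Gita: 09:50-11:15, 14:05-16:55.
Teo ∩ Gita ∩ Freya: 09:50-11:15, 14:05-16:35, 16:40-16:55.
Teo ∩ Gita ∩ Freya ∩ Wei: 09:50-11:15, 14:40-16:15.
Teo ∩ Gita ∩ Freya ∩ Wei ∩ Grace: 09:55-11:15, 15:10-16:15.
Those are the intersection windows.

09:55-11:15, 15:10-16:15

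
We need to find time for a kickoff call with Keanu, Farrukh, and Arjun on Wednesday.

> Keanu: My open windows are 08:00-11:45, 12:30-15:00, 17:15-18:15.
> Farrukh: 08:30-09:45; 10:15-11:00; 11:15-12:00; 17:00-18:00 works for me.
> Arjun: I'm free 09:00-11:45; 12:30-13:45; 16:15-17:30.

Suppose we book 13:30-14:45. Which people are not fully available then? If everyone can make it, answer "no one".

Arjun, Farrukh

Keanu: free for 13:30-14:45. Farrukh: not fully free for 13:30-14:45. Arjun: not fully free for 13:30-14:45.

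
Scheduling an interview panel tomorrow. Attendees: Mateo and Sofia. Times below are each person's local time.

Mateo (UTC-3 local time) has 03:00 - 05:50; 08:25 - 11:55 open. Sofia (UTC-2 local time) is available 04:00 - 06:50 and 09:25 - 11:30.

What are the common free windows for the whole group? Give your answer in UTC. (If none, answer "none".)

Mateo in UTC: 06:00-08:50, 11:25-14:55 (add 3h to convert from UTC-3).
Sofia in UTC: 06:00-08:50, 11:25-13:30 (add 2h to convert from UTC-2).
Mateo ∩ Sofia: 06:00-08:50, 11:25-13:30.
So the common availability across everyone is 06:00-08:50, 11:25-13:30.

06:00-08:50, 11:25-13:30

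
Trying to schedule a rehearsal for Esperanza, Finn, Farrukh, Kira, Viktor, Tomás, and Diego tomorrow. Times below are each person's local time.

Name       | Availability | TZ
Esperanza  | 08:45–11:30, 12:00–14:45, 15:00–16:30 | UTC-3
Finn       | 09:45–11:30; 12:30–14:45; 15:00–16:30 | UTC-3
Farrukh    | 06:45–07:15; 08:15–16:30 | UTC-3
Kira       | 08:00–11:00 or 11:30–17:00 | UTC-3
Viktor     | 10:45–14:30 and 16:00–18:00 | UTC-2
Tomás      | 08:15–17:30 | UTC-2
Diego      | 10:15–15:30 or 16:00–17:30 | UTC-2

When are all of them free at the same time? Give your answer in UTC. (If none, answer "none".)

Esperanza in UTC: 11:45-14:30, 15:00-17:45, 18:00-19:30 (add 3h to convert from UTC-3).
Finn in UTC: 12:45-14:30, 15:30-17:45, 18:00-19:30 (add 3h to convert from UTC-3).
Farrukh in UTC: 09:45-10:15, 11:15-19:30 (add 3h to convert from UTC-3).
Kira in UTC: 11:00-14:00, 14:30-20:00 (add 3h to convert from UTC-3).
Viktor in UTC: 12:45-16:30, 18:00-20:00 (add 2h to convert from UTC-2).
Tomás in UTC: 10:15-19:30 (add 2h to convert from UTC-2).
Diego in UTC: 12:15-17:30, 18:00-19:30 (add 2h to convert from UTC-2).
Esperanza ∩ Finn: 12:45-14:30, 15:30-17:45, 18:00-19:30.
Esperanza ∩ Finn ∩ Farrukh: 12:45-14:30, 15:30-17:45, 18:00-19:30.
Esperanza ∩ Finn ∩ Farrukh ∩ Kira: 12:45-14:00, 15:30-17:45, 18:00-19:30.
Esperanza ∩ Finn ∩ Farrukh ∩ Kira ∩ Viktor: 12:45-14:00, 15:30-16:30, 18:00-19:30.
Esperanza ∩ Finn ∩ Farrukh ∩ Kira ∩ Viktor ∩ Tomás: 12:45-14:00, 15:30-16:30, 18:00-19:30.
Esperanza ∩ Finn ∩ Farrukh ∩ Kira ∩ Viktor ∩ Tomás ∩ Diego: 12:45-14:00, 15:30-16:30, 18:00-19:30.
Those are the intersection windows.

12:45-14:00, 15:30-16:30, 18:00-19:30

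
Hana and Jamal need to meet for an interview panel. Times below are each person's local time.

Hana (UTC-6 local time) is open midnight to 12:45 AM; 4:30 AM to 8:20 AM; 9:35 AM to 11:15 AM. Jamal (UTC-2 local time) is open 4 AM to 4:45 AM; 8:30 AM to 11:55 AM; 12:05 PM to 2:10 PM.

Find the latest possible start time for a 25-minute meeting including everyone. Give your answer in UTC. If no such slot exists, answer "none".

Hana in UTC: 06:00-06:45, 10:30-14:20, 15:35-17:15 (add 6h to convert from UTC-6).
Jamal in UTC: 06:00-06:45, 10:30-13:55, 14:05-16:10 (add 2h to convert from UTC-2).
Hana ∩ Jamal: 06:00-06:45, 10:30-13:55, 14:05-14:20, 15:35-16:10.
The last common window of at least 25 minutes is 15:35-16:10; a 25-minute meeting can start as late as 15:45 and still end by 16:10.

15:45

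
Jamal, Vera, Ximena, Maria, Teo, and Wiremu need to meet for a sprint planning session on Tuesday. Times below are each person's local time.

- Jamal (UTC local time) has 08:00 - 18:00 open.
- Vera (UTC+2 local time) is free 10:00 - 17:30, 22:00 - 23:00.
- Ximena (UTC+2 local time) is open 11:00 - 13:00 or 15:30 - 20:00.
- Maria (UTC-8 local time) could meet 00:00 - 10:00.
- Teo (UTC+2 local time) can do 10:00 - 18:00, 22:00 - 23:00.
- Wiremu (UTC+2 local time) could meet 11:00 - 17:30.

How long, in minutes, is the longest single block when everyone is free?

Jamal in UTC: 08:00-18:00.
Vera in UTC: 08:00-15:30, 20:00-21:00 (subtract 2h to convert from UTC+2).
Ximena in UTC: 09:00-11:00, 13:30-18:00 (subtract 2h to convert from UTC+2).
Maria in UTC: 08:00-18:00 (add 8h to convert from UTC-8).
Teo in UTC: 08:00-16:00, 20:00-21:00 (subtract 2h to convert from UTC+2).
Wiremu in UTC: 09:00-15:30 (subtract 2h to convert from UTC+2).
Jamal ∩ Vera: 08:00-15:30.
Jamal ∩ Vera ∩ Ximena: 09:00-11:00, 13:30-15:30.
Jamal ∩ Vera ∩ Ximena ∩ Maria: 09:00-11:00, 13:30-15:30.
Jamal ∩ Vera ∩ Ximena ∩ Maria ∩ Teo: 09:00-11:00, 13:30-15:30.
Jamal ∩ Vera ∩ Ximena ∩ Maria ∩ Teo ∩ Wiremu: 09:00-11:00, 13:30-15:30.
Those are the intersection windows.
The longest is 09:00-11:00 at 120 minutes.

120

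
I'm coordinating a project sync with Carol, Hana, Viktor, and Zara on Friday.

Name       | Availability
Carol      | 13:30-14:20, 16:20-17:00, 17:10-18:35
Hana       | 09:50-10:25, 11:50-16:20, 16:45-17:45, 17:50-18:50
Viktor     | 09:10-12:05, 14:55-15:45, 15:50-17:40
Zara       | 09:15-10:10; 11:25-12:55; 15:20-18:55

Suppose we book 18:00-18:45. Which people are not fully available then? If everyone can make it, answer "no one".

Carol, Viktor

Carol: not fully free for 18:00-18:45. Hana: free for 18:00-18:45. Viktor: not fully free for 18:00-18:45. Zara: free for 18:00-18:45.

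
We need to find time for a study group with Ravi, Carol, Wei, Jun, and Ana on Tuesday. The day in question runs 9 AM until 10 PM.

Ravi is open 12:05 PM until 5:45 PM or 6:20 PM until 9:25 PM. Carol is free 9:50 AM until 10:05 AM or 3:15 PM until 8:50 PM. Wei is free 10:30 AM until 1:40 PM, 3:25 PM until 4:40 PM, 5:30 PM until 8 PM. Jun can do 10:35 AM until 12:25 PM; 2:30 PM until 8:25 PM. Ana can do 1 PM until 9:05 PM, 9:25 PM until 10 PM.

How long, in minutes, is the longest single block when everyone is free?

100

Ravi ∩ Carol: 15:15-17:45, 18:20-20:50.
Ravi ∩ Carol ∩ Wei: 15:25-16:40, 17:30-17:45, 18:20-20:00.
Ravi ∩ Carol ∩ Wei ∩ Jun: 15:25-16:40, 17:30-17:45, 18:20-20:00.
Ravi ∩ Carol ∩ Wei ∩ Jun ∩ Ana: 15:25-16:40, 17:30-17:45, 18:20-20:00.
The longest is 18:20-20:00 at 100 minutes.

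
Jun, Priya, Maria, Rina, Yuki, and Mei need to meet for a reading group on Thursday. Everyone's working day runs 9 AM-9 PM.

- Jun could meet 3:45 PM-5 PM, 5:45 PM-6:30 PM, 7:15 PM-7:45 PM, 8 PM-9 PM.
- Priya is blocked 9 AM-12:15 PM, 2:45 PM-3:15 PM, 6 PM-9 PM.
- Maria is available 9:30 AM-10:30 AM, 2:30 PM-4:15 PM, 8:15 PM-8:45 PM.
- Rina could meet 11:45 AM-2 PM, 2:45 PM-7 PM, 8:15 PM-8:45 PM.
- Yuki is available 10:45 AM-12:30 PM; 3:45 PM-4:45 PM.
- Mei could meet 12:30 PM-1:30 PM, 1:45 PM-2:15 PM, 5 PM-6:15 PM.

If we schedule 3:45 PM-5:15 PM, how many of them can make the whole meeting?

2

Jun free: 15:45-17:00, 17:45-18:30, 19:15-19:45, 20:00-21:00.
Priya free: 12:15-14:45, 15:15-18:00 (invert busy blocks within the working day).
Maria free: 09:30-10:30, 14:30-16:15, 20:15-20:45.
Rina free: 11:45-14:00, 14:45-19:00, 20:15-20:45.
Yuki free: 10:45-12:30, 15:45-16:45.
Mei free: 12:30-13:30, 13:45-14:15, 17:00-18:15.
Priya and Rina can make the full 15:45-17:15 slot — that's 2.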